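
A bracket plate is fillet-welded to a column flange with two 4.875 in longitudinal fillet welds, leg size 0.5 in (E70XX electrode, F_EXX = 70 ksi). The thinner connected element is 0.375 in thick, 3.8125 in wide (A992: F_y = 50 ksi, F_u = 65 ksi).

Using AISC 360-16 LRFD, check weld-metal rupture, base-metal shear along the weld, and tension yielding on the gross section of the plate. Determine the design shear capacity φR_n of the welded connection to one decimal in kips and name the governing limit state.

Weld metal: throat = 0.707×0.5 = 0.3535 in, L = 2×4.875 = 9.75 in. φR_n = 0.75 × 0.6 × 70 × 0.3535 × 9.75 = 108.6 kips.
Base metal shear (0.375 in plate): yield φR_n = 1.0×0.6×50×0.375×9.75 = 109.7 kips; rupture φR_n = 0.75×0.6×65×0.375×9.75 = 106.9 kips; take 106.9 kips (rupture).
Tension yield (gross): A_g = 3.8125×0.375 = 1.4297 in². φR_n = 0.90 × 50 × 1.4297 = 64.3 kips.
Governing: min(108.6, 106.9, 64.3) = 64.3 kips → gross-section yield.

64.3 kips (gross-section yield governs)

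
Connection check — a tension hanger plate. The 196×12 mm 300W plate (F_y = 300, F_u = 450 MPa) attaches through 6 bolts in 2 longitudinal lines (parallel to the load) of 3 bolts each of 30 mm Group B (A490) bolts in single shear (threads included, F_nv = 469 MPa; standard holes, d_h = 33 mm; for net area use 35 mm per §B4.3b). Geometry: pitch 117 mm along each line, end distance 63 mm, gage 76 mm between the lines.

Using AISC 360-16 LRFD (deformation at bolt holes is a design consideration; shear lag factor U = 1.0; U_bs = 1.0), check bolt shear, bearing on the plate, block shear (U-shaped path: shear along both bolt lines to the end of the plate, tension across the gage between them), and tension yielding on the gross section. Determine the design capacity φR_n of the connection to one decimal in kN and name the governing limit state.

Bolt shear: A_b = π(30)²/4 = 706.86 mm². φR_n = 0.75 × 469 × 706.86 × 6 × 1 = 1491.8 kN.
Bearing (12 mm plate, F_u = 450 MPa): end bolts L_c = 63 − 33/2 = 46.5, R_n = min(1.2×46.5×12×450, 2.4×30×12×450) = 301.32 kN/bolt; interior L_c = 117 − 33 = 84, R_n = 388.8 kN/bolt. φR_n = 0.75 × (2×301.32 + 4×388.8) = 1618.4 kN.
Block shear: shear path 2×[63+2×117] = 2×297 mm, A_gv = 7128, A_nv = 2×(297 − 2.5×35)×12 = 5028 mm²; tension across gage: (76 − 1×35)×12 = 492 mm². R_n = min(0.6×450×5028, 0.6×300×7128) + 1.0×450×492 = min(1357.6, 1283) + 221.4 = 1504.4 kN. φR_n = 0.75 × 1504.4 = 1128.3 kN.
Tension yield (gross): A_g = 196×12 = 2352 mm². φR_n = 0.90 × 300 × 2352 = 635.0 kN.
Governing: min(1491.8, 1618.4, 1128.3, 635.0) = 635.0 kN → gross-section yield.

635.0 kN (gross-section yield governs)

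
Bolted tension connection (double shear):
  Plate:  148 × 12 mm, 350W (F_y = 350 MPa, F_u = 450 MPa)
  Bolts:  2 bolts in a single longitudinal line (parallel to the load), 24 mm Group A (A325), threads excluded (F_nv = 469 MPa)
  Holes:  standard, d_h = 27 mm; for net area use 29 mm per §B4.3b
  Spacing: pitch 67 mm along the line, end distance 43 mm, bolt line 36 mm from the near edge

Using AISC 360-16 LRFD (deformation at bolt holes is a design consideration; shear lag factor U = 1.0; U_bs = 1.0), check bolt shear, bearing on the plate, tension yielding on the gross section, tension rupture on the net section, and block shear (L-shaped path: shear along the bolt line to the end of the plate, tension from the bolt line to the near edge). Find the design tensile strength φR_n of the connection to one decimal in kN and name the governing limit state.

Bolt shear: A_b = π(24)²/4 = 452.39 mm². φR_n = 0.75 × 469 × 452.39 × 2 × 2 = 636.5 kN.
Bearing (12 mm plate, F_u = 450 MPa): end bolts L_c = 43 − 27/2 = 29.5, R_n = min(1.2×29.5×12×450, 2.4×24×12×450) = 191.16 kN/bolt; interior L_c = 67 − 27 = 40, R_n = 259.2 kN/bolt. φR_n = 0.75 × (1×191.16 + 1×259.2) = 337.8 kN.
Tension yield (gross): A_g = 148×12 = 1776 mm². φR_n = 0.90 × 350 × 1776 = 559.4 kN.
Tension rupture (net): A_n = (148 − 1×29)×12 = 1428 mm² (U = 1.0, A_e = A_n). φR_n = 0.75 × 450 × 1428 = 482.0 kN.
Block shear: shear path 1×[43+1×67] = 1×110 mm, A_gv = 1320, A_nv = 1×(110 − 1.5×29)×12 = 798 mm²; tension to near edge: (36 − 0.5×29)×12 = 258 mm². R_n = min(0.6×450×798, 0.6×350×1320) + 1.0×450×258 = min(215.46, 277.2) + 116.1 = 331.56 kN. φR_n = 0.75 × 331.56 = 248.7 kN.
Governing: min(636.5, 337.8, 559.4, 482.0, 248.7) = 248.7 kN → block shear.

248.7 kN (block shear governs)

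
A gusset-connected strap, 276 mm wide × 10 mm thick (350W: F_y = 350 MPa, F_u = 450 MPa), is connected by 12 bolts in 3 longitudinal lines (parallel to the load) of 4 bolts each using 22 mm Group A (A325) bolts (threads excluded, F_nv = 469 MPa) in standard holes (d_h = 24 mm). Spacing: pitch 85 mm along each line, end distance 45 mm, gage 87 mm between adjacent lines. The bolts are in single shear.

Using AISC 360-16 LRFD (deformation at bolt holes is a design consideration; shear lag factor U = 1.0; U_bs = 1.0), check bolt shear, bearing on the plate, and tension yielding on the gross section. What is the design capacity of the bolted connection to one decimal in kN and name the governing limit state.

Bolt shear: A_b = π(22)²/4 = 380.13 mm². φR_n = 0.75 × 469 × 380.13 × 12 × 1 = 1604.5 kN.
Bearing (10 mm plate, F_u = 450 MPa): end bolts L_c = 45 − 24/2 = 33, R_n = min(1.2×33×10×450, 2.4×22×10×450) = 178.2 kN/bolt; interior L_c = 85 − 24 = 61, R_n = 237.6 kN/bolt. φR_n = 0.75 × (3×178.2 + 9×237.6) = 2004.8 kN.
Tension yield (gross): A_g = 276×10 = 2760 mm². φR_n = 0.90 × 350 × 2760 = 869.4 kN.
Governing: min(1604.5, 2004.8, 869.4) = 869.4 kN → gross-section yield.

869.4 kN (gross-section yield governs)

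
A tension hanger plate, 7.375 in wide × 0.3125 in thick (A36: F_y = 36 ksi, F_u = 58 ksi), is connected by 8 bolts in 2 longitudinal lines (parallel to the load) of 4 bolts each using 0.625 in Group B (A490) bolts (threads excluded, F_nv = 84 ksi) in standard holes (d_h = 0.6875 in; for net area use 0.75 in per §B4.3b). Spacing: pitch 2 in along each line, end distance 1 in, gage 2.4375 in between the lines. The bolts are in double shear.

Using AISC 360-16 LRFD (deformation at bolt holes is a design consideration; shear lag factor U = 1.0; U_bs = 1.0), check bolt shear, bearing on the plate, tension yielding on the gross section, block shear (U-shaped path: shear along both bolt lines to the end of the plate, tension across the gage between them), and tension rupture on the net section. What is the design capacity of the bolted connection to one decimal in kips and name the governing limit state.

74.7 kips (gross-section yield governs)

Bolt shear: A_b = π(0.625)²/4 = 0.3068 in². φR_n = 0.75 × 84 × 0.3068 × 8 × 2 = 309.3 kips.
Bearing (0.3125 in plate, F_u = 58 ksi): end bolts L_c = 1 − 0.6875/2 = 0.65625, R_n = min(1.2×0.65625×0.3125×58, 2.4×0.625×0.3125×58) = 14.273 kips/bolt; interior L_c = 2 − 0.6875 = 1.3125, R_n = 27.188 kips/bolt. φR_n = 0.75 × (2×14.273 + 6×27.188) = 143.8 kips.
Tension yield (gross): A_g = 7.375×0.3125 = 2.3047 in². φR_n = 0.90 × 36 × 2.3047 = 74.7 kips.
Block shear: shear path 2×[1+3×2] = 2×7 in, A_gv = 4.375, A_nv = 2×(7 − 3.5×0.75)×0.3125 = 2.7344 in²; tension across gage: (2.4375 − 1×0.75)×0.3125 = 0.52734 in². R_n = min(0.6×58×2.7344, 0.6×36×4.375) + 1.0×58×0.52734 = min(95.157, 94.5) + 30.586 = 125.09 kips. φR_n = 0.75 × 125.09 = 93.8 kips.
Tension rupture (net): A_n = (7.375 − 2×0.75)×0.3125 = 1.8359 in² (U = 1.0, A_e = A_n). φR_n = 0.75 × 58 × 1.8359 = 79.9 kips.
Governing: min(309.3, 143.8, 74.7, 93.8, 79.9) = 74.7 kips → gross-section yield.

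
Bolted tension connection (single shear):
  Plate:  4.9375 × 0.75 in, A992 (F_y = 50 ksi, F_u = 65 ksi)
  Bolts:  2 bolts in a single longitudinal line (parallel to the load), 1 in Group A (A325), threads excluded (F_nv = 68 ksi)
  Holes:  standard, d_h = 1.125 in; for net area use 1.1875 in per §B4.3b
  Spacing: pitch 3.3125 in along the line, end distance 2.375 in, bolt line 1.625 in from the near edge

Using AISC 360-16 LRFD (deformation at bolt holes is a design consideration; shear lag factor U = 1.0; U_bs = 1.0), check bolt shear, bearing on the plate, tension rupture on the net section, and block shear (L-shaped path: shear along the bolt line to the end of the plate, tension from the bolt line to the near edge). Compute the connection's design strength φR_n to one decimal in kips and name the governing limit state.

80.1 kips (bolt shear governs)

Bolt shear: A_b = π(1)²/4 = 0.7854 in². φR_n = 0.75 × 68 × 0.7854 × 2 × 1 = 80.1 kips.
Bearing (0.75 in plate, F_u = 65 ksi): end bolts L_c = 2.375 − 1.125/2 = 1.8125, R_n = min(1.2×1.8125×0.75×65, 2.4×1×0.75×65) = 106.03 kips/bolt; interior L_c = 3.3125 − 1.125 = 2.1875, R_n = 117 kips/bolt. φR_n = 0.75 × (1×106.03 + 1×117) = 167.3 kips.
Tension rupture (net): A_n = (4.9375 − 1×1.1875)×0.75 = 2.8125 in² (U = 1.0, A_e = A_n). φR_n = 0.75 × 65 × 2.8125 = 137.1 kips.
Block shear: shear path 1×[2.375+1×3.3125] = 1×5.6875 in, A_gv = 4.2656, A_nv = 1×(5.6875 − 1.5×1.1875)×0.75 = 2.9297 in²; tension to near edge: (1.625 − 0.5×1.1875)×0.75 = 0.77344 in². R_n = min(0.6×65×2.9297, 0.6×50×4.2656) + 1.0×65×0.77344 = min(114.26, 127.97) + 50.274 = 164.53 kips. φR_n = 0.75 × 164.53 = 123.4 kips.
Governing: min(80.1, 167.3, 137.1, 123.4) = 80.1 kips → bolt shear.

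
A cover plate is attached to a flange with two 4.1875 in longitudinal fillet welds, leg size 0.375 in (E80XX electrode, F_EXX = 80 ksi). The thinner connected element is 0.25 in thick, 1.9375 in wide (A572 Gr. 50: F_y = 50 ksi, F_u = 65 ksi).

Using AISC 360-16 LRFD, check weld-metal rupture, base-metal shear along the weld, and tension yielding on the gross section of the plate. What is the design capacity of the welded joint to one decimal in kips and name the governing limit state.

21.8 kips (gross-section yield governs)

Weld metal: throat = 0.707×0.375 = 0.26513 in, L = 2×4.1875 = 8.375 in. φR_n = 0.75 × 0.6 × 80 × 0.26513 × 8.375 = 79.9 kips.
Base metal shear (0.25 in plate): yield φR_n = 1.0×0.6×50×0.25×8.375 = 62.8 kips; rupture φR_n = 0.75×0.6×65×0.25×8.375 = 61.2 kips; take 61.2 kips (rupture).
Tension yield (gross): A_g = 1.9375×0.25 = 0.48438 in². φR_n = 0.90 × 50 × 0.48438 = 21.8 kips.
Governing: min(79.9, 61.2, 21.8) = 21.8 kips → gross-section yield.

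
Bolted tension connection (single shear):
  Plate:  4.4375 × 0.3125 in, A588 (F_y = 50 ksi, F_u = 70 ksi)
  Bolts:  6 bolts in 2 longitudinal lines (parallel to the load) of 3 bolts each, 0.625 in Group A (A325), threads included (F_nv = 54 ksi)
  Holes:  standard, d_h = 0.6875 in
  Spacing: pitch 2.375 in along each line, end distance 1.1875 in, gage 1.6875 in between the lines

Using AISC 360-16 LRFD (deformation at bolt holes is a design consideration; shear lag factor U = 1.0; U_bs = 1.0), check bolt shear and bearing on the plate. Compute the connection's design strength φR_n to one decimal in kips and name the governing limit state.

74.6 kips (bolt shear governs)

Bolt shear: A_b = π(0.625)²/4 = 0.3068 in². φR_n = 0.75 × 54 × 0.3068 × 6 × 1 = 74.6 kips.
Bearing (0.3125 in plate, F_u = 70 ksi): end bolts L_c = 1.1875 − 0.6875/2 = 0.84375, R_n = min(1.2×0.84375×0.3125×70, 2.4×0.625×0.3125×70) = 22.148 kips/bolt; interior L_c = 2.375 − 0.6875 = 1.6875, R_n = 32.813 kips/bolt. φR_n = 0.75 × (2×22.148 + 4×32.813) = 131.7 kips.
Governing: min(74.6, 131.7) = 74.6 kips → bolt shear.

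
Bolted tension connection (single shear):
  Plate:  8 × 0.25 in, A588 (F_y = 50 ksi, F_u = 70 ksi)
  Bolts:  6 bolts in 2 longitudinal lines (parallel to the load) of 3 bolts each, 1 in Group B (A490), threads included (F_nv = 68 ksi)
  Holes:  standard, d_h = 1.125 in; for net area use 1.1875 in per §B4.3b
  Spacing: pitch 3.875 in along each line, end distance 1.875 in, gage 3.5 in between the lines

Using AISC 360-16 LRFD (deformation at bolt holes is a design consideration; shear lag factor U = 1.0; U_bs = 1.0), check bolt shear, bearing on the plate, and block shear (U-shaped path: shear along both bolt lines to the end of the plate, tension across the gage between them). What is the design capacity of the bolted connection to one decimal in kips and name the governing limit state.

Bolt shear: A_b = π(1)²/4 = 0.7854 in². φR_n = 0.75 × 68 × 0.7854 × 6 × 1 = 240.3 kips.
Bearing (0.25 in plate, F_u = 70 ksi): end bolts L_c = 1.875 − 1.125/2 = 1.3125, R_n = min(1.2×1.3125×0.25×70, 2.4×1×0.25×70) = 27.563 kips/bolt; interior L_c = 3.875 − 1.125 = 2.75, R_n = 42 kips/bolt. φR_n = 0.75 × (2×27.563 + 4×42) = 167.3 kips.
Block shear: shear path 2×[1.875+2×3.875] = 2×9.625 in, A_gv = 4.8125, A_nv = 2×(9.625 − 2.5×1.1875)×0.25 = 3.3281 in²; tension across gage: (3.5 − 1×1.1875)×0.25 = 0.57813 in². R_n = min(0.6×70×3.3281, 0.6×50×4.8125) + 1.0×70×0.57813 = min(139.78, 144.38) + 40.469 = 180.25 kips. φR_n = 0.75 × 180.25 = 135.2 kips.
Governing: min(240.3, 167.3, 135.2) = 135.2 kips → block shear.

135.2 kips (block shear governs)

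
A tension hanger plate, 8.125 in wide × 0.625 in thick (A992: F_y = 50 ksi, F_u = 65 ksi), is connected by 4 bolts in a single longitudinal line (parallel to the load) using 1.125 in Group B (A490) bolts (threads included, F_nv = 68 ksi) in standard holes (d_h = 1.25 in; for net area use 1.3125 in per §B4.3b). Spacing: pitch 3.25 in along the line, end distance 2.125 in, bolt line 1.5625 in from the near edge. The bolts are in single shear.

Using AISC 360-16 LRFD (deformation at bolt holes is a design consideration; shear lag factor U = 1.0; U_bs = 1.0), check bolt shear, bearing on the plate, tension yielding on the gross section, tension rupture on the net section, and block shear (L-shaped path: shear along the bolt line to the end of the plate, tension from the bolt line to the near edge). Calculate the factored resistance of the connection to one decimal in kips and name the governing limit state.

160.7 kips (block shear governs)

Bolt shear: A_b = π(1.125)²/4 = 0.99402 in². φR_n = 0.75 × 68 × 0.99402 × 4 × 1 = 202.8 kips.
Bearing (0.625 in plate, F_u = 65 ksi): end bolts L_c = 2.125 − 1.25/2 = 1.5, R_n = min(1.2×1.5×0.625×65, 2.4×1.125×0.625×65) = 73.125 kips/bolt; interior L_c = 3.25 − 1.25 = 2, R_n = 97.5 kips/bolt. φR_n = 0.75 × (1×73.125 + 3×97.5) = 274.2 kips.
Tension yield (gross): A_g = 8.125×0.625 = 5.0781 in². φR_n = 0.90 × 50 × 5.0781 = 228.5 kips.
Tension rupture (net): A_n = (8.125 − 1×1.3125)×0.625 = 4.2578 in² (U = 1.0, A_e = A_n). φR_n = 0.75 × 65 × 4.2578 = 207.6 kips.
Block shear: shear path 1×[2.125+3×3.25] = 1×11.875 in, A_gv = 7.4219, A_nv = 1×(11.875 − 3.5×1.3125)×0.625 = 4.5508 in²; tension to near edge: (1.5625 − 0.5×1.3125)×0.625 = 0.56641 in². R_n = min(0.6×65×4.5508, 0.6×50×7.4219) + 1.0×65×0.56641 = min(177.48, 222.66) + 36.817 = 214.3 kips. φR_n = 0.75 × 214.3 = 160.7 kips.
Governing: min(202.8, 274.2, 228.5, 207.6, 160.7) = 160.7 kips → block shear.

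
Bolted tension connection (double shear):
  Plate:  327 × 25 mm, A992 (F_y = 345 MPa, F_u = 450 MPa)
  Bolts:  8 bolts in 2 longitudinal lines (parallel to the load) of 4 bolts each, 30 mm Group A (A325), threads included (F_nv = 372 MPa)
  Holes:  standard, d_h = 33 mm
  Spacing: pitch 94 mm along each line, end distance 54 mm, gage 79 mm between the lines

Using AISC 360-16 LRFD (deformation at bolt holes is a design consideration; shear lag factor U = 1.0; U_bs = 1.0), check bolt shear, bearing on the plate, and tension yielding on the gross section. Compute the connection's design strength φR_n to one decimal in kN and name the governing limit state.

2538.3 kN (gross-section yield governs)

Bolt shear: A_b = π(30)²/4 = 706.86 mm². φR_n = 0.75 × 372 × 706.86 × 8 × 2 = 3155.4 kN.
Bearing (25 mm plate, F_u = 450 MPa): end bolts L_c = 54 − 33/2 = 37.5, R_n = min(1.2×37.5×25×450, 2.4×30×25×450) = 506.25 kN/bolt; interior L_c = 94 − 33 = 61, R_n = 810 kN/bolt. φR_n = 0.75 × (2×506.25 + 6×810) = 4404.4 kN.
Tension yield (gross): A_g = 327×25 = 8175 mm². φR_n = 0.90 × 345 × 8175 = 2538.3 kN.
Governing: min(3155.4, 4404.4, 2538.3) = 2538.3 kN → gross-section yield.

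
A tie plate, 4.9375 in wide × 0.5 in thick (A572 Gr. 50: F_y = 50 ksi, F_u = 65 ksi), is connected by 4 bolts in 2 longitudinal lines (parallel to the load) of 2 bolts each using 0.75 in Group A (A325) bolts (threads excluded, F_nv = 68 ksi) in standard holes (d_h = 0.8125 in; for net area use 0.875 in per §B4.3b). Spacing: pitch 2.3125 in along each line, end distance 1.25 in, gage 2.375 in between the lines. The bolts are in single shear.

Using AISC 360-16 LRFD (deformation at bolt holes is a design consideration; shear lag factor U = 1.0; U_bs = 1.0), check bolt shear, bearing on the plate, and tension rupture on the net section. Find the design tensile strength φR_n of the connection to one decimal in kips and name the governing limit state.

Bolt shear: A_b = π(0.75)²/4 = 0.44179 in². φR_n = 0.75 × 68 × 0.44179 × 4 × 1 = 90.1 kips.
Bearing (0.5 in plate, F_u = 65 ksi): end bolts L_c = 1.25 − 0.8125/2 = 0.84375, R_n = min(1.2×0.84375×0.5×65, 2.4×0.75×0.5×65) = 32.906 kips/bolt; interior L_c = 2.3125 − 0.8125 = 1.5, R_n = 58.5 kips/bolt. φR_n = 0.75 × (2×32.906 + 2×58.5) = 137.1 kips.
Tension rupture (net): A_n = (4.9375 − 2×0.875)×0.5 = 1.5938 in² (U = 1.0, A_e = A_n). φR_n = 0.75 × 65 × 1.5938 = 77.7 kips.
Governing: min(90.1, 137.1, 77.7) = 77.7 kips → net-section rupture.

77.7 kips (net-section rupture governs)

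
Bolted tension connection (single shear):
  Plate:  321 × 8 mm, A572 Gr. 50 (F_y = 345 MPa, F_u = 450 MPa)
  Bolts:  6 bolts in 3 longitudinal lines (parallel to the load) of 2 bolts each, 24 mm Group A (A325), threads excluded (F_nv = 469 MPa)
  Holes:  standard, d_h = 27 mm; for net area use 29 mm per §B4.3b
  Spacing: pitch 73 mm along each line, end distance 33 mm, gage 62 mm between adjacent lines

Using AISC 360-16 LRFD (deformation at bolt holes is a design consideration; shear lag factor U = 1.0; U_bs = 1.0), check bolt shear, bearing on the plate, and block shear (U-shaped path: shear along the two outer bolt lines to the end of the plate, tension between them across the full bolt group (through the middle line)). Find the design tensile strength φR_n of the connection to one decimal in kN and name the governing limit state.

Bolt shear: A_b = π(24)²/4 = 452.39 mm². φR_n = 0.75 × 469 × 452.39 × 6 × 1 = 954.8 kN.
Bearing (8 mm plate, F_u = 450 MPa): end bolts L_c = 33 − 27/2 = 19.5, R_n = min(1.2×19.5×8×450, 2.4×24×8×450) = 84.24 kN/bolt; interior L_c = 73 − 27 = 46, R_n = 198.72 kN/bolt. φR_n = 0.75 × (3×84.24 + 3×198.72) = 636.7 kN.
Block shear: shear path 2×[33+1×73] = 2×106 mm, A_gv = 1696, A_nv = 2×(106 − 1.5×29)×8 = 1000 mm²; tension across gage: (124 − 2×29)×8 = 528 mm². R_n = min(0.6×450×1000, 0.6×345×1696) + 1.0×450×528 = min(270, 351.07) + 237.6 = 507.6 kN. φR_n = 0.75 × 507.6 = 380.7 kN.
Governing: min(954.8, 636.7, 380.7) = 380.7 kN → block shear.

380.7 kN (block shear governs)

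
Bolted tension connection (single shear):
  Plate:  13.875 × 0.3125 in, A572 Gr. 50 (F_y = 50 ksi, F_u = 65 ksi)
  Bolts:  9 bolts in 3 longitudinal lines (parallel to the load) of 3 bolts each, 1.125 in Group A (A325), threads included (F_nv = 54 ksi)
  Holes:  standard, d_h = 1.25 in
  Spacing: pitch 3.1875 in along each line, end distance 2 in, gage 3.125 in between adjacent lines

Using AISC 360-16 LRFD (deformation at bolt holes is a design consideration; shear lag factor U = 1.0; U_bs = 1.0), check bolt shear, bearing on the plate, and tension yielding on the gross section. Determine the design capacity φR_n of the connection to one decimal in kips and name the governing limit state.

Bolt shear: A_b = π(1.125)²/4 = 0.99402 in². φR_n = 0.75 × 54 × 0.99402 × 9 × 1 = 362.3 kips.
Bearing (0.3125 in plate, F_u = 65 ksi): end bolts L_c = 2 − 1.25/2 = 1.375, R_n = min(1.2×1.375×0.3125×65, 2.4×1.125×0.3125×65) = 33.516 kips/bolt; interior L_c = 3.1875 − 1.25 = 1.9375, R_n = 47.227 kips/bolt. φR_n = 0.75 × (3×33.516 + 6×47.227) = 287.9 kips.
Tension yield (gross): A_g = 13.875×0.3125 = 4.3359 in². φR_n = 0.90 × 50 × 4.3359 = 195.1 kips.
Governing: min(362.3, 287.9, 195.1) = 195.1 kips → gross-section yield.

195.1 kips (gross-section yield governs)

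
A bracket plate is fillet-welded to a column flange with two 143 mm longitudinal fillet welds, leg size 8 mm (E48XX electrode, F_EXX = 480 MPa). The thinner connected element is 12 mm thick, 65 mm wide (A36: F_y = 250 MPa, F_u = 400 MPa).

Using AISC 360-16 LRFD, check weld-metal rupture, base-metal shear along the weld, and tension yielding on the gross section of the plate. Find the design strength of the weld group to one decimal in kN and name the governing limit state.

175.5 kN (gross-section yield governs)

Weld metal: throat = 0.707×8 = 5.656 mm, L = 2×143 = 286 mm. φR_n = 0.75 × 0.6 × 480 × 5.656 × 286 = 349.4 kN.
Base metal shear (12 mm plate): yield φR_n = 1.0×0.6×250×12×286 = 514.8 kN; rupture φR_n = 0.75×0.6×400×12×286 = 617.8 kN; take 514.8 kN (yield).
Tension yield (gross): A_g = 65×12 = 780 mm². φR_n = 0.90 × 250 × 780 = 175.5 kN.
Governing: min(349.4, 514.8, 175.5) = 175.5 kN → gross-section yield.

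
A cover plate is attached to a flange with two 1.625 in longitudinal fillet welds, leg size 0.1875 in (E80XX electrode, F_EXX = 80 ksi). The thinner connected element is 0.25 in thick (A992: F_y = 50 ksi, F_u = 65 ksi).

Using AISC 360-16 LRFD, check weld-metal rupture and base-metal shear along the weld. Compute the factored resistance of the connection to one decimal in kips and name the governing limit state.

Weld metal: throat = 0.707×0.1875 = 0.13256 in, L = 2×1.625 = 3.25 in. φR_n = 0.75 × 0.6 × 80 × 0.13256 × 3.25 = 15.5 kips.
Base metal shear (0.25 in plate): yield φR_n = 1.0×0.6×50×0.25×3.25 = 24.4 kips; rupture φR_n = 0.75×0.6×65×0.25×3.25 = 23.8 kips; take 23.8 kips (rupture).
Governing: min(15.5, 23.8) = 15.5 kips → weld metal.

15.5 kips (weld metal governs)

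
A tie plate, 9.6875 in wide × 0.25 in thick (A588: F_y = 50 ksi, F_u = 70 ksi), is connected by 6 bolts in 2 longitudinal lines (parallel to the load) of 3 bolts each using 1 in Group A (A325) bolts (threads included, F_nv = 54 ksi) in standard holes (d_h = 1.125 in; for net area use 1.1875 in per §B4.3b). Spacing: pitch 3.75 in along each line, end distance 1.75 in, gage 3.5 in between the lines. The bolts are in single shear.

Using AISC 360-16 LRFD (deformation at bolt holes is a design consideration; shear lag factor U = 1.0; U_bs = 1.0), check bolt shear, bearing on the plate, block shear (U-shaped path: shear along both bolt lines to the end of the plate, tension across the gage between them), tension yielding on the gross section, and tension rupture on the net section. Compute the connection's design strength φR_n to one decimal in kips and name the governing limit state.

96.0 kips (net-section rupture governs)

Bolt shear: A_b = π(1)²/4 = 0.7854 in². φR_n = 0.75 × 54 × 0.7854 × 6 × 1 = 190.9 kips.
Bearing (0.25 in plate, F_u = 70 ksi): end bolts L_c = 1.75 − 1.125/2 = 1.1875, R_n = min(1.2×1.1875×0.25×70, 2.4×1×0.25×70) = 24.938 kips/bolt; interior L_c = 3.75 − 1.125 = 2.625, R_n = 42 kips/bolt. φR_n = 0.75 × (2×24.938 + 4×42) = 163.4 kips.
Block shear: shear path 2×[1.75+2×3.75] = 2×9.25 in, A_gv = 4.625, A_nv = 2×(9.25 − 2.5×1.1875)×0.25 = 3.1406 in²; tension across gage: (3.5 − 1×1.1875)×0.25 = 0.57813 in². R_n = min(0.6×70×3.1406, 0.6×50×4.625) + 1.0×70×0.57813 = min(131.91, 138.75) + 40.469 = 172.38 kips. φR_n = 0.75 × 172.38 = 129.3 kips.
Tension yield (gross): A_g = 9.6875×0.25 = 2.4219 in². φR_n = 0.90 × 50 × 2.4219 = 109.0 kips.
Tension rupture (net): A_n = (9.6875 − 2×1.1875)×0.25 = 1.8281 in² (U = 1.0, A_e = A_n). φR_n = 0.75 × 70 × 1.8281 = 96.0 kips.
Governing: min(190.9, 163.4, 129.3, 109.0, 96.0) = 96.0 kips → net-section rupture.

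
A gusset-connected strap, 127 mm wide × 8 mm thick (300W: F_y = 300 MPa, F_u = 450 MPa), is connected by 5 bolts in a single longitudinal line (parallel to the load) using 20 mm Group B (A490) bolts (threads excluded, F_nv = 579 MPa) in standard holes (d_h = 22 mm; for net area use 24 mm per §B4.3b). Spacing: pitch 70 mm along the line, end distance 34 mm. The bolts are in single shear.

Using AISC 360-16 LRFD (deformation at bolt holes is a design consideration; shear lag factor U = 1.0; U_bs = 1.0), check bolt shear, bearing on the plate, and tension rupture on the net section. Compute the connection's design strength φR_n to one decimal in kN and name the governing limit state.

Bolt shear: A_b = π(20)²/4 = 314.16 mm². φR_n = 0.75 × 579 × 314.16 × 5 × 1 = 682.1 kN.
Bearing (8 mm plate, F_u = 450 MPa): end bolts L_c = 34 − 22/2 = 23, R_n = min(1.2×23×8×450, 2.4×20×8×450) = 99.36 kN/bolt; interior L_c = 70 − 22 = 48, R_n = 172.8 kN/bolt. φR_n = 0.75 × (1×99.36 + 4×172.8) = 592.9 kN.
Tension rupture (net): A_n = (127 − 1×24)×8 = 824 mm² (U = 1.0, A_e = A_n). φR_n = 0.75 × 450 × 824 = 278.1 kN.
Governing: min(682.1, 592.9, 278.1) = 278.1 kN → net-section rupture.

278.1 kN (net-section rupture governs)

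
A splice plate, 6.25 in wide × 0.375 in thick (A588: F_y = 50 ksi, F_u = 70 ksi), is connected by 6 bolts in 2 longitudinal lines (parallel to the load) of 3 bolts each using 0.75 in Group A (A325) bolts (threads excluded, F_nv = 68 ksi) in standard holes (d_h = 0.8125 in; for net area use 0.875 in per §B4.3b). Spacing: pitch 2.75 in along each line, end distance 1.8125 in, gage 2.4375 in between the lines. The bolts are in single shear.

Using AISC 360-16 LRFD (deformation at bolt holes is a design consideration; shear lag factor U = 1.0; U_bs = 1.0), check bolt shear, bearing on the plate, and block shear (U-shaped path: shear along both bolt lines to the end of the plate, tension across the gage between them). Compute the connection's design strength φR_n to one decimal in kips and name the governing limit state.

Bolt shear: A_b = π(0.75)²/4 = 0.44179 in². φR_n = 0.75 × 68 × 0.44179 × 6 × 1 = 135.2 kips.
Bearing (0.375 in plate, F_u = 70 ksi): end bolts L_c = 1.8125 − 0.8125/2 = 1.40625, R_n = min(1.2×1.40625×0.375×70, 2.4×0.75×0.375×70) = 44.297 kips/bolt; interior L_c = 2.75 − 0.8125 = 1.9375, R_n = 47.25 kips/bolt. φR_n = 0.75 × (2×44.297 + 4×47.25) = 208.2 kips.
Block shear: shear path 2×[1.8125+2×2.75] = 2×7.3125 in, A_gv = 5.4844, A_nv = 2×(7.3125 − 2.5×0.875)×0.375 = 3.8438 in²; tension across gage: (2.4375 − 1×0.875)×0.375 = 0.58594 in². R_n = min(0.6×70×3.8438, 0.6×50×5.4844) + 1.0×70×0.58594 = min(161.44, 164.53) + 41.016 = 202.46 kips. φR_n = 0.75 × 202.46 = 151.8 kips.
Governing: min(135.2, 208.2, 151.8) = 135.2 kips → bolt shear.

135.2 kips (bolt shear governs)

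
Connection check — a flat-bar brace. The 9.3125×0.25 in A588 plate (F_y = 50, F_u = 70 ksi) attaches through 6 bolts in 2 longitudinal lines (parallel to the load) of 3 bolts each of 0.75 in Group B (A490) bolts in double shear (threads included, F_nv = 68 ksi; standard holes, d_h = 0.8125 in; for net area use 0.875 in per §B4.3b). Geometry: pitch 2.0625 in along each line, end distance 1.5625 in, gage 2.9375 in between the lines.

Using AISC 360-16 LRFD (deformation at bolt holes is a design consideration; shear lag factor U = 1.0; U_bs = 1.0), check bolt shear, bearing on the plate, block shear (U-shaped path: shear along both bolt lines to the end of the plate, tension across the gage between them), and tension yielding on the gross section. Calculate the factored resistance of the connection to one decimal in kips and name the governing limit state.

82.2 kips (block shear governs)

Bolt shear: A_b = π(0.75)²/4 = 0.44179 in². φR_n = 0.75 × 68 × 0.44179 × 6 × 2 = 270.4 kips.
Bearing (0.25 in plate, F_u = 70 ksi): end bolts L_c = 1.5625 − 0.8125/2 = 1.15625, R_n = min(1.2×1.15625×0.25×70, 2.4×0.75×0.25×70) = 24.281 kips/bolt; interior L_c = 2.0625 − 0.8125 = 1.25, R_n = 26.25 kips/bolt. φR_n = 0.75 × (2×24.281 + 4×26.25) = 115.2 kips.
Block shear: shear path 2×[1.5625+2×2.0625] = 2×5.6875 in, A_gv = 2.8438, A_nv = 2×(5.6875 − 2.5×0.875)×0.25 = 1.75 in²; tension across gage: (2.9375 − 1×0.875)×0.25 = 0.51563 in². R_n = min(0.6×70×1.75, 0.6×50×2.8438) + 1.0×70×0.51563 = min(73.5, 85.314) + 36.094 = 109.59 kips. φR_n = 0.75 × 109.59 = 82.2 kips.
Tension yield (gross): A_g = 9.3125×0.25 = 2.3281 in². φR_n = 0.90 × 50 × 2.3281 = 104.8 kips.
Governing: min(270.4, 115.2, 82.2, 104.8) = 82.2 kips → block shear.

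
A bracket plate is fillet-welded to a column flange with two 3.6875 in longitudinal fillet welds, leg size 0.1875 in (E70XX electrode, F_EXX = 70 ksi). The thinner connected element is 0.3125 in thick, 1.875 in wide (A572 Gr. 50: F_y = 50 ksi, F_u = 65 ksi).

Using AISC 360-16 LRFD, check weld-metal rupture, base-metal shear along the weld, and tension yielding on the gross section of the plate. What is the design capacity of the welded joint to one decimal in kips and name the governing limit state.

26.4 kips (gross-section yield governs)

Weld metal: throat = 0.707×0.1875 = 0.13256 in, L = 2×3.6875 = 7.375 in. φR_n = 0.75 × 0.6 × 70 × 0.13256 × 7.375 = 30.8 kips.
Base metal shear (0.3125 in plate): yield φR_n = 1.0×0.6×50×0.3125×7.375 = 69.1 kips; rupture φR_n = 0.75×0.6×65×0.3125×7.375 = 67.4 kips; take 67.4 kips (rupture).
Tension yield (gross): A_g = 1.875×0.3125 = 0.58594 in². φR_n = 0.90 × 50 × 0.58594 = 26.4 kips.
Governing: min(30.8, 67.4, 26.4) = 26.4 kips → gross-section yield.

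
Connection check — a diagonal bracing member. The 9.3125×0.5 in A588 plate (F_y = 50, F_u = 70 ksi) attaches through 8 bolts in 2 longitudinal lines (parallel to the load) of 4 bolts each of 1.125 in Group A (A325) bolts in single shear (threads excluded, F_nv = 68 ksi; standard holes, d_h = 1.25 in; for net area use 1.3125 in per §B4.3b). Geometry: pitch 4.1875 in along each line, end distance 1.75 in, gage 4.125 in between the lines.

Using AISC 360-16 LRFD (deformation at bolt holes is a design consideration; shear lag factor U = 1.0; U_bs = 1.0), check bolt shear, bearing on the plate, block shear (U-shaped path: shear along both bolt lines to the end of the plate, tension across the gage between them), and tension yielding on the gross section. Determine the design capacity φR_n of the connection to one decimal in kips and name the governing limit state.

Bolt shear: A_b = π(1.125)²/4 = 0.99402 in². φR_n = 0.75 × 68 × 0.99402 × 8 × 1 = 405.6 kips.
Bearing (0.5 in plate, F_u = 70 ksi): end bolts L_c = 1.75 − 1.25/2 = 1.125, R_n = min(1.2×1.125×0.5×70, 2.4×1.125×0.5×70) = 47.25 kips/bolt; interior L_c = 4.1875 − 1.25 = 2.9375, R_n = 94.5 kips/bolt. φR_n = 0.75 × (2×47.25 + 6×94.5) = 496.1 kips.
Block shear: shear path 2×[1.75+3×4.1875] = 2×14.3125 in, A_gv = 14.313, A_nv = 2×(14.3125 − 3.5×1.3125)×0.5 = 9.7188 in²; tension across gage: (4.125 − 1×1.3125)×0.5 = 1.4063 in². R_n = min(0.6×70×9.7188, 0.6×50×14.313) + 1.0×70×1.4063 = min(408.19, 429.39) + 98.441 = 506.63 kips. φR_n = 0.75 × 506.63 = 380.0 kips.
Tension yield (gross): A_g = 9.3125×0.5 = 4.6563 in². φR_n = 0.90 × 50 × 4.6563 = 209.5 kips.
Governing: min(405.6, 496.1, 380.0, 209.5) = 209.5 kips → gross-section yield.

209.5 kips (gross-section yield governs)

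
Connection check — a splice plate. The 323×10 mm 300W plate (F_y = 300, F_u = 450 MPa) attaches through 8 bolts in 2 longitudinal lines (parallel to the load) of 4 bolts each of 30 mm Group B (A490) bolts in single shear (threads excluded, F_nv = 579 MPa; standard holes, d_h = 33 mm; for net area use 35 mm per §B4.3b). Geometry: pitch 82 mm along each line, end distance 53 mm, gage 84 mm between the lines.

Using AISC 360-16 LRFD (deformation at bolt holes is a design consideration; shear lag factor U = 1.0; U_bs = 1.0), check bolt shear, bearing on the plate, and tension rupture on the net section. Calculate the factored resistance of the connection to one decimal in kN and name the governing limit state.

Bolt shear: A_b = π(30)²/4 = 706.86 mm². φR_n = 0.75 × 579 × 706.86 × 8 × 1 = 2455.6 kN.
Bearing (10 mm plate, F_u = 450 MPa): end bolts L_c = 53 − 33/2 = 36.5, R_n = min(1.2×36.5×10×450, 2.4×30×10×450) = 197.1 kN/bolt; interior L_c = 82 − 33 = 49, R_n = 264.6 kN/bolt. φR_n = 0.75 × (2×197.1 + 6×264.6) = 1486.4 kN.
Tension rupture (net): A_n = (323 − 2×35)×10 = 2530 mm² (U = 1.0, A_e = A_n). φR_n = 0.75 × 450 × 2530 = 853.9 kN.
Governing: min(2455.6, 1486.4, 853.9) = 853.9 kN → net-section rupture.

853.9 kN (net-section rupture governs)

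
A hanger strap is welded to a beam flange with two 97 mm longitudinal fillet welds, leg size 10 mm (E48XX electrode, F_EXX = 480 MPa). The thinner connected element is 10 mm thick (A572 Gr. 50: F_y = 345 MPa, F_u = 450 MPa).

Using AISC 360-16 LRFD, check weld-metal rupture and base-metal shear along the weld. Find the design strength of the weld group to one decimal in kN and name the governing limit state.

296.3 kN (weld metal governs)

Weld metal: throat = 0.707×10 = 7.07 mm, L = 2×97 = 194 mm. φR_n = 0.75 × 0.6 × 480 × 7.07 × 194 = 296.3 kN.
Base metal shear (10 mm plate): yield φR_n = 1.0×0.6×345×10×194 = 401.6 kN; rupture φR_n = 0.75×0.6×450×10×194 = 392.9 kN; take 392.9 kN (rupture).
Governing: min(296.3, 392.9) = 296.3 kN → weld metal.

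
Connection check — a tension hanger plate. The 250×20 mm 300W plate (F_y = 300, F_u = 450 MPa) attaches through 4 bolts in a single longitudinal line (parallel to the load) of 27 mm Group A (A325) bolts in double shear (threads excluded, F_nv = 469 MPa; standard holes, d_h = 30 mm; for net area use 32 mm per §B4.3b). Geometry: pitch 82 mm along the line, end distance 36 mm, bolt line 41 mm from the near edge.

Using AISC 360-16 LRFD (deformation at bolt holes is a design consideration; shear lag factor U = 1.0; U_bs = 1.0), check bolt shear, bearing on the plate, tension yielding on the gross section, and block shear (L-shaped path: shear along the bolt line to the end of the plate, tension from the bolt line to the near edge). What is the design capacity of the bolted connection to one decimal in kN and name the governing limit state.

857.3 kN (block shear governs)

Bolt shear: A_b = π(27)²/4 = 572.56 mm². φR_n = 0.75 × 469 × 572.56 × 4 × 2 = 1611.2 kN.
Bearing (20 mm plate, F_u = 450 MPa): end bolts L_c = 36 − 30/2 = 21, R_n = min(1.2×21×20×450, 2.4×27×20×450) = 226.8 kN/bolt; interior L_c = 82 − 30 = 52, R_n = 561.6 kN/bolt. φR_n = 0.75 × (1×226.8 + 3×561.6) = 1433.7 kN.
Tension yield (gross): A_g = 250×20 = 5000 mm². φR_n = 0.90 × 300 × 5000 = 1350.0 kN.
Block shear: shear path 1×[36+3×82] = 1×282 mm, A_gv = 5640, A_nv = 1×(282 − 3.5×32)×20 = 3400 mm²; tension to near edge: (41 − 0.5×32)×20 = 500 mm². R_n = min(0.6×450×3400, 0.6×300×5640) + 1.0×450×500 = min(918, 1015.2) + 225 = 1143 kN. φR_n = 0.75 × 1143 = 857.3 kN.
Governing: min(1611.2, 1433.7, 1350.0, 857.3) = 857.3 kN → block shear.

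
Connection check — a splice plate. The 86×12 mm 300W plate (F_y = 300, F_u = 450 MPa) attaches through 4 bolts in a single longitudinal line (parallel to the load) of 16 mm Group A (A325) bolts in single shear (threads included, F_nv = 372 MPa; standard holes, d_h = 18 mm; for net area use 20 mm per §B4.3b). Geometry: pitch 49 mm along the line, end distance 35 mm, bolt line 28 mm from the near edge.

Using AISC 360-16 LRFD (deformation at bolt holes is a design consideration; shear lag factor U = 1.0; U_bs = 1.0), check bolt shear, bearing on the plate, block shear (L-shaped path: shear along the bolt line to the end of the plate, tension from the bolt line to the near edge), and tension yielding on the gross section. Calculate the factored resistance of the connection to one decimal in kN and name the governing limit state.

224.4 kN (bolt shear governs)

Bolt shear: A_b = π(16)²/4 = 201.06 mm². φR_n = 0.75 × 372 × 201.06 × 4 × 1 = 224.4 kN.
Bearing (12 mm plate, F_u = 450 MPa): end bolts L_c = 35 − 18/2 = 26, R_n = min(1.2×26×12×450, 2.4×16×12×450) = 168.48 kN/bolt; interior L_c = 49 − 18 = 31, R_n = 200.88 kN/bolt. φR_n = 0.75 × (1×168.48 + 3×200.88) = 578.3 kN.
Block shear: shear path 1×[35+3×49] = 1×182 mm, A_gv = 2184, A_nv = 1×(182 − 3.5×20)×12 = 1344 mm²; tension to near edge: (28 − 0.5×20)×12 = 216 mm². R_n = min(0.6×450×1344, 0.6×300×2184) + 1.0×450×216 = min(362.88, 393.12) + 97.2 = 460.08 kN. φR_n = 0.75 × 460.08 = 345.1 kN.
Tension yield (gross): A_g = 86×12 = 1032 mm². φR_n = 0.90 × 300 × 1032 = 278.6 kN.
Governing: min(224.4, 578.3, 345.1, 278.6) = 224.4 kN → bolt shear.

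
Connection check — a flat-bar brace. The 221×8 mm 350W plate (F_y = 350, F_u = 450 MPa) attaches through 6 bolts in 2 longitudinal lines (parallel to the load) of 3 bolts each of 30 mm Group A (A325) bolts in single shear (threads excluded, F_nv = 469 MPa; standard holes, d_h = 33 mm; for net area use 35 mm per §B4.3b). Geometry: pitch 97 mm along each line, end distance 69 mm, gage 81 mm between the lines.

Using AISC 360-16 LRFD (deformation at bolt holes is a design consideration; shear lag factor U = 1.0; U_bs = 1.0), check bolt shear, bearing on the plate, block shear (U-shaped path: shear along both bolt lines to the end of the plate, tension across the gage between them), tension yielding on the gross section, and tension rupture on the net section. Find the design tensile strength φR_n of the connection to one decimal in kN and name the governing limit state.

Bolt shear: A_b = π(30)²/4 = 706.86 mm². φR_n = 0.75 × 469 × 706.86 × 6 × 1 = 1491.8 kN.
Bearing (8 mm plate, F_u = 450 MPa): end bolts L_c = 69 − 33/2 = 52.5, R_n = min(1.2×52.5×8×450, 2.4×30×8×450) = 226.8 kN/bolt; interior L_c = 97 − 33 = 64, R_n = 259.2 kN/bolt. φR_n = 0.75 × (2×226.8 + 4×259.2) = 1117.8 kN.
Block shear: shear path 2×[69+2×97] = 2×263 mm, A_gv = 4208, A_nv = 2×(263 − 2.5×35)×8 = 2808 mm²; tension across gage: (81 − 1×35)×8 = 368 mm². R_n = min(0.6×450×2808, 0.6×350×4208) + 1.0×450×368 = min(758.16, 883.68) + 165.6 = 923.76 kN. φR_n = 0.75 × 923.76 = 692.8 kN.
Tension yield (gross): A_g = 221×8 = 1768 mm². φR_n = 0.90 × 350 × 1768 = 556.9 kN.
Tension rupture (net): A_n = (221 − 2×35)×8 = 1208 mm² (U = 1.0, A_e = A_n). φR_n = 0.75 × 450 × 1208 = 407.7 kN.
Governing: min(1491.8, 1117.8, 692.8, 556.9, 407.7) = 407.7 kN → net-section rupture.

407.7 kN (net-section rupture governs)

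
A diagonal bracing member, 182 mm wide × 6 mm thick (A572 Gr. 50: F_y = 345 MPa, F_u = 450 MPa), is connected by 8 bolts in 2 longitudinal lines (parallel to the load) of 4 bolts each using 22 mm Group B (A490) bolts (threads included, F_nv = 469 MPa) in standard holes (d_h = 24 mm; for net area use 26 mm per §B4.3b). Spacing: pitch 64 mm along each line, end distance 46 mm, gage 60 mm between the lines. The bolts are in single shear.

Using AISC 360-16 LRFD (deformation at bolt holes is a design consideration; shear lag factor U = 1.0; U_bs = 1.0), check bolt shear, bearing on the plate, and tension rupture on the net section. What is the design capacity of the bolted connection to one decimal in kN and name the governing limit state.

Bolt shear: A_b = π(22)²/4 = 380.13 mm². φR_n = 0.75 × 469 × 380.13 × 8 × 1 = 1069.7 kN.
Bearing (6 mm plate, F_u = 450 MPa): end bolts L_c = 46 − 24/2 = 34, R_n = min(1.2×34×6×450, 2.4×22×6×450) = 110.16 kN/bolt; interior L_c = 64 − 24 = 40, R_n = 129.6 kN/bolt. φR_n = 0.75 × (2×110.16 + 6×129.6) = 748.4 kN.
Tension rupture (net): A_n = (182 − 2×26)×6 = 780 mm² (U = 1.0, A_e = A_n). φR_n = 0.75 × 450 × 780 = 263.3 kN.
Governing: min(1069.7, 748.4, 263.3) = 263.3 kN → net-section rupture.

263.3 kN (net-section rupture governs)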